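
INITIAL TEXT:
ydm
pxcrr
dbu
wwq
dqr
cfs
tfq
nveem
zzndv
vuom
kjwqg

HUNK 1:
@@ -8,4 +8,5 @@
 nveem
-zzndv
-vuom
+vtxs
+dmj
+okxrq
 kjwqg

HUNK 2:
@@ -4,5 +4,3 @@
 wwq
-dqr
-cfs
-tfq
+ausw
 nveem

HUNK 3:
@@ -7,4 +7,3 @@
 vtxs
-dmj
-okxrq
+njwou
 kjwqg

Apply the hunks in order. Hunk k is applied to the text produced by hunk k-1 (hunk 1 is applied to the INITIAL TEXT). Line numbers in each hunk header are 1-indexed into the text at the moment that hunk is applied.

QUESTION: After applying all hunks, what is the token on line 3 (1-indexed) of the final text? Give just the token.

Hunk 1: at line 8 remove [zzndv,vuom] add [vtxs,dmj,okxrq] -> 12 lines: ydm pxcrr dbu wwq dqr cfs tfq nveem vtxs dmj okxrq kjwqg
Hunk 2: at line 4 remove [dqr,cfs,tfq] add [ausw] -> 10 lines: ydm pxcrr dbu wwq ausw nveem vtxs dmj okxrq kjwqg
Hunk 3: at line 7 remove [dmj,okxrq] add [njwou] -> 9 lines: ydm pxcrr dbu wwq ausw nveem vtxs njwou kjwqg
Final line 3: dbu

Answer: dbu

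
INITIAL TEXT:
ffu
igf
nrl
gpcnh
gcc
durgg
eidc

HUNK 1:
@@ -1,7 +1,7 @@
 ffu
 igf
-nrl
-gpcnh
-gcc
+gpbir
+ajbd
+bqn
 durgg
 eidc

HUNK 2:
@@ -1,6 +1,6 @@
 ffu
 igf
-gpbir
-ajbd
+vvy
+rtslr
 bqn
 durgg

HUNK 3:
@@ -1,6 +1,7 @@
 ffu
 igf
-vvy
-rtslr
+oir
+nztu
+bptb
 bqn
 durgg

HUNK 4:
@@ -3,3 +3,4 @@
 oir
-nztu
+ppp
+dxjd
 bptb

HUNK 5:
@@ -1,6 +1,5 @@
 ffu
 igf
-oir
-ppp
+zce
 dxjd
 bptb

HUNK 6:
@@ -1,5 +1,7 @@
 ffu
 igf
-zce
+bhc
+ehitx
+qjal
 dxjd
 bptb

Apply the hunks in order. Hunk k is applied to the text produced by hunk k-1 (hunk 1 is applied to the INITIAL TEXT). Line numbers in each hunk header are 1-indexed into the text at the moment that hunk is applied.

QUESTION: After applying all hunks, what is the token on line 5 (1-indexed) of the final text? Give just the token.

Answer: qjal

Derivation:
Hunk 1: at line 1 remove [nrl,gpcnh,gcc] add [gpbir,ajbd,bqn] -> 7 lines: ffu igf gpbir ajbd bqn durgg eidc
Hunk 2: at line 1 remove [gpbir,ajbd] add [vvy,rtslr] -> 7 lines: ffu igf vvy rtslr bqn durgg eidc
Hunk 3: at line 1 remove [vvy,rtslr] add [oir,nztu,bptb] -> 8 lines: ffu igf oir nztu bptb bqn durgg eidc
Hunk 4: at line 3 remove [nztu] add [ppp,dxjd] -> 9 lines: ffu igf oir ppp dxjd bptb bqn durgg eidc
Hunk 5: at line 1 remove [oir,ppp] add [zce] -> 8 lines: ffu igf zce dxjd bptb bqn durgg eidc
Hunk 6: at line 1 remove [zce] add [bhc,ehitx,qjal] -> 10 lines: ffu igf bhc ehitx qjal dxjd bptb bqn durgg eidc
Final line 5: qjal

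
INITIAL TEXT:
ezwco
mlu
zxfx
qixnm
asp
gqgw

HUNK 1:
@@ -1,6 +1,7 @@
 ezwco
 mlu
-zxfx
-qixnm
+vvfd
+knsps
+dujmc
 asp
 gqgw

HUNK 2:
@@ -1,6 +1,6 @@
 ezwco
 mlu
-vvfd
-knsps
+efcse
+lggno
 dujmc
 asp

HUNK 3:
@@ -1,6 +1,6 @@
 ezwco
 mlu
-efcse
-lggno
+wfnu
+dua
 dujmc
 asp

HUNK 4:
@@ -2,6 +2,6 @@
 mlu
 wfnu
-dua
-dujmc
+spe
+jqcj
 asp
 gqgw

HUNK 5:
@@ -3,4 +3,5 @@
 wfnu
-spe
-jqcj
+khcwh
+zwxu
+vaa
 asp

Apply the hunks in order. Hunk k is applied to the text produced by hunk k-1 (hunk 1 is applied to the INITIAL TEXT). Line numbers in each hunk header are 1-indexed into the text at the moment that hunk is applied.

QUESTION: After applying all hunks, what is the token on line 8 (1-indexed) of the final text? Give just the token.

Answer: gqgw

Derivation:
Hunk 1: at line 1 remove [zxfx,qixnm] add [vvfd,knsps,dujmc] -> 7 lines: ezwco mlu vvfd knsps dujmc asp gqgw
Hunk 2: at line 1 remove [vvfd,knsps] add [efcse,lggno] -> 7 lines: ezwco mlu efcse lggno dujmc asp gqgw
Hunk 3: at line 1 remove [efcse,lggno] add [wfnu,dua] -> 7 lines: ezwco mlu wfnu dua dujmc asp gqgw
Hunk 4: at line 2 remove [dua,dujmc] add [spe,jqcj] -> 7 lines: ezwco mlu wfnu spe jqcj asp gqgw
Hunk 5: at line 3 remove [spe,jqcj] add [khcwh,zwxu,vaa] -> 8 lines: ezwco mlu wfnu khcwh zwxu vaa asp gqgw
Final line 8: gqgw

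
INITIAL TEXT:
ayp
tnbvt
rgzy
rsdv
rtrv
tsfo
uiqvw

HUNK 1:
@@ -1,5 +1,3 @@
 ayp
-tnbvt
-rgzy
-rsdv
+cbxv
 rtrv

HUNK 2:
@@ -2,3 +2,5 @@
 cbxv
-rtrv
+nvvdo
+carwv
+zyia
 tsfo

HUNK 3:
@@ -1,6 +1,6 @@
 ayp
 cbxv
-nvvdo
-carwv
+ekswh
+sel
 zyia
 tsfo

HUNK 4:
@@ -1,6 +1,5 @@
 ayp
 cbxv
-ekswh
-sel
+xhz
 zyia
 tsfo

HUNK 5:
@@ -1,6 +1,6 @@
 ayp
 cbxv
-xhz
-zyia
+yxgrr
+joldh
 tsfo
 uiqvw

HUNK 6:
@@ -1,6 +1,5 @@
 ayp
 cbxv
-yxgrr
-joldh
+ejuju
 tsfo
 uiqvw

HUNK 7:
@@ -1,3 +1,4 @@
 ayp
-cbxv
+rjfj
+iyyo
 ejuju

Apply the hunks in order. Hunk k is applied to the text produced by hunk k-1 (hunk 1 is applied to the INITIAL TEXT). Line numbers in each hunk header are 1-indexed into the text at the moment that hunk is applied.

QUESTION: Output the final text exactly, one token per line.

Answer: ayp
rjfj
iyyo
ejuju
tsfo
uiqvw

Derivation:
Hunk 1: at line 1 remove [tnbvt,rgzy,rsdv] add [cbxv] -> 5 lines: ayp cbxv rtrv tsfo uiqvw
Hunk 2: at line 2 remove [rtrv] add [nvvdo,carwv,zyia] -> 7 lines: ayp cbxv nvvdo carwv zyia tsfo uiqvw
Hunk 3: at line 1 remove [nvvdo,carwv] add [ekswh,sel] -> 7 lines: ayp cbxv ekswh sel zyia tsfo uiqvw
Hunk 4: at line 1 remove [ekswh,sel] add [xhz] -> 6 lines: ayp cbxv xhz zyia tsfo uiqvw
Hunk 5: at line 1 remove [xhz,zyia] add [yxgrr,joldh] -> 6 lines: ayp cbxv yxgrr joldh tsfo uiqvw
Hunk 6: at line 1 remove [yxgrr,joldh] add [ejuju] -> 5 lines: ayp cbxv ejuju tsfo uiqvw
Hunk 7: at line 1 remove [cbxv] add [rjfj,iyyo] -> 6 lines: ayp rjfj iyyo ejuju tsfo uiqvw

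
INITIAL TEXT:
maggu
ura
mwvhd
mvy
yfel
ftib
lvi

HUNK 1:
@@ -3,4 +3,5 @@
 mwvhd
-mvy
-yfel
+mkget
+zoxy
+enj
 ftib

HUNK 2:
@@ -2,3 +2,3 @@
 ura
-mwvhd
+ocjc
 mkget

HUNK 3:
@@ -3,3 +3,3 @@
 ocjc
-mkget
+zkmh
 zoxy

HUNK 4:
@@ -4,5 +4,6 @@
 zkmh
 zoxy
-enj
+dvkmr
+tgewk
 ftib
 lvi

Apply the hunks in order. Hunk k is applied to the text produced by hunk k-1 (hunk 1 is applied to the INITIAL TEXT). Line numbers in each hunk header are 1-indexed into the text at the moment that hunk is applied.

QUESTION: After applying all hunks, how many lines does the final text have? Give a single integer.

Hunk 1: at line 3 remove [mvy,yfel] add [mkget,zoxy,enj] -> 8 lines: maggu ura mwvhd mkget zoxy enj ftib lvi
Hunk 2: at line 2 remove [mwvhd] add [ocjc] -> 8 lines: maggu ura ocjc mkget zoxy enj ftib lvi
Hunk 3: at line 3 remove [mkget] add [zkmh] -> 8 lines: maggu ura ocjc zkmh zoxy enj ftib lvi
Hunk 4: at line 4 remove [enj] add [dvkmr,tgewk] -> 9 lines: maggu ura ocjc zkmh zoxy dvkmr tgewk ftib lvi
Final line count: 9

Answer: 9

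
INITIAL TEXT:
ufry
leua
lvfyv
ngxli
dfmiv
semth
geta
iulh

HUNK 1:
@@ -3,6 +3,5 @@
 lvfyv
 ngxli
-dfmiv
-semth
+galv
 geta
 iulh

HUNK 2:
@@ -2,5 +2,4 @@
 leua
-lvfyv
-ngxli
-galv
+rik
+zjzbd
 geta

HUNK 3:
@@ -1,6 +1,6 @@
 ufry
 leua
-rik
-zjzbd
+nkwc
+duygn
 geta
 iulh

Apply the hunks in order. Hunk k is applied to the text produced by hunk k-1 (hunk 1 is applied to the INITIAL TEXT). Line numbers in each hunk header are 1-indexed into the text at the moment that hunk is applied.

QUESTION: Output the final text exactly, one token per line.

Hunk 1: at line 3 remove [dfmiv,semth] add [galv] -> 7 lines: ufry leua lvfyv ngxli galv geta iulh
Hunk 2: at line 2 remove [lvfyv,ngxli,galv] add [rik,zjzbd] -> 6 lines: ufry leua rik zjzbd geta iulh
Hunk 3: at line 1 remove [rik,zjzbd] add [nkwc,duygn] -> 6 lines: ufry leua nkwc duygn geta iulh

Answer: ufry
leua
nkwc
duygn
geta
iulh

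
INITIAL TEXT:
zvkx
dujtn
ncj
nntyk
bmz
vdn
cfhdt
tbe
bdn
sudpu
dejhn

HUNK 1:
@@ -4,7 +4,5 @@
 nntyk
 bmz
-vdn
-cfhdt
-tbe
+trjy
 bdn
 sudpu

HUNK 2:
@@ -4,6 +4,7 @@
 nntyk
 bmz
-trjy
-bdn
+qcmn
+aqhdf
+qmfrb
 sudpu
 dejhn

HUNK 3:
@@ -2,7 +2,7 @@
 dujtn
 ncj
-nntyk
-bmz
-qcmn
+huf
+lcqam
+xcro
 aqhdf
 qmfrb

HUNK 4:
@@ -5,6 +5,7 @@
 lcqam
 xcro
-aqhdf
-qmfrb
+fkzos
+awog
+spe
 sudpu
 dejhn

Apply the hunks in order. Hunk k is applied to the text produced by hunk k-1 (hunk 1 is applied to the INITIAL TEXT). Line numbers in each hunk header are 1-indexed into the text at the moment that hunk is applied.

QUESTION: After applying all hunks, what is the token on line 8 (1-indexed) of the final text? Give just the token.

Hunk 1: at line 4 remove [vdn,cfhdt,tbe] add [trjy] -> 9 lines: zvkx dujtn ncj nntyk bmz trjy bdn sudpu dejhn
Hunk 2: at line 4 remove [trjy,bdn] add [qcmn,aqhdf,qmfrb] -> 10 lines: zvkx dujtn ncj nntyk bmz qcmn aqhdf qmfrb sudpu dejhn
Hunk 3: at line 2 remove [nntyk,bmz,qcmn] add [huf,lcqam,xcro] -> 10 lines: zvkx dujtn ncj huf lcqam xcro aqhdf qmfrb sudpu dejhn
Hunk 4: at line 5 remove [aqhdf,qmfrb] add [fkzos,awog,spe] -> 11 lines: zvkx dujtn ncj huf lcqam xcro fkzos awog spe sudpu dejhn
Final line 8: awog

Answer: awog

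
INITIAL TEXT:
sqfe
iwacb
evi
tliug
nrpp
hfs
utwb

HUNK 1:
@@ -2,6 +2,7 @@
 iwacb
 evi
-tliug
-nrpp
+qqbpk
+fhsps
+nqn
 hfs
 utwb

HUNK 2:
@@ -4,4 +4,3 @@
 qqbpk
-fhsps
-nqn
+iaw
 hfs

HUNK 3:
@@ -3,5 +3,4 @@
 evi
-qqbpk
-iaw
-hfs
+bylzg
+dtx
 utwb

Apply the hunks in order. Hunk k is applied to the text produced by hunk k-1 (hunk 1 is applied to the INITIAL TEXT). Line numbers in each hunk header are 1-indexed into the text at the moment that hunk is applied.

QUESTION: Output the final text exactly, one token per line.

Answer: sqfe
iwacb
evi
bylzg
dtx
utwb

Derivation:
Hunk 1: at line 2 remove [tliug,nrpp] add [qqbpk,fhsps,nqn] -> 8 lines: sqfe iwacb evi qqbpk fhsps nqn hfs utwb
Hunk 2: at line 4 remove [fhsps,nqn] add [iaw] -> 7 lines: sqfe iwacb evi qqbpk iaw hfs utwb
Hunk 3: at line 3 remove [qqbpk,iaw,hfs] add [bylzg,dtx] -> 6 lines: sqfe iwacb evi bylzg dtx utwb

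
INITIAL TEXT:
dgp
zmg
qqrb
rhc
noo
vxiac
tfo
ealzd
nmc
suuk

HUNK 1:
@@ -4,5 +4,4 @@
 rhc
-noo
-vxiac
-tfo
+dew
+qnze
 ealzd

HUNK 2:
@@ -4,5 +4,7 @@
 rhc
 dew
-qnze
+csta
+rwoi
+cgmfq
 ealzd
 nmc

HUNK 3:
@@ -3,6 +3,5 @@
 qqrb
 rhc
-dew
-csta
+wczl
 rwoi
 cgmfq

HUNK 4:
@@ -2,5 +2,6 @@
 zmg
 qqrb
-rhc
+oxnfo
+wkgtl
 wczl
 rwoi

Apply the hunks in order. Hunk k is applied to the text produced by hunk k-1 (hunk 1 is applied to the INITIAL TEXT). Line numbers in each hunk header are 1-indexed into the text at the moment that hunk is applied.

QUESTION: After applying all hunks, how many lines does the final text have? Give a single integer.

Hunk 1: at line 4 remove [noo,vxiac,tfo] add [dew,qnze] -> 9 lines: dgp zmg qqrb rhc dew qnze ealzd nmc suuk
Hunk 2: at line 4 remove [qnze] add [csta,rwoi,cgmfq] -> 11 lines: dgp zmg qqrb rhc dew csta rwoi cgmfq ealzd nmc suuk
Hunk 3: at line 3 remove [dew,csta] add [wczl] -> 10 lines: dgp zmg qqrb rhc wczl rwoi cgmfq ealzd nmc suuk
Hunk 4: at line 2 remove [rhc] add [oxnfo,wkgtl] -> 11 lines: dgp zmg qqrb oxnfo wkgtl wczl rwoi cgmfq ealzd nmc suuk
Final line count: 11

Answer: 11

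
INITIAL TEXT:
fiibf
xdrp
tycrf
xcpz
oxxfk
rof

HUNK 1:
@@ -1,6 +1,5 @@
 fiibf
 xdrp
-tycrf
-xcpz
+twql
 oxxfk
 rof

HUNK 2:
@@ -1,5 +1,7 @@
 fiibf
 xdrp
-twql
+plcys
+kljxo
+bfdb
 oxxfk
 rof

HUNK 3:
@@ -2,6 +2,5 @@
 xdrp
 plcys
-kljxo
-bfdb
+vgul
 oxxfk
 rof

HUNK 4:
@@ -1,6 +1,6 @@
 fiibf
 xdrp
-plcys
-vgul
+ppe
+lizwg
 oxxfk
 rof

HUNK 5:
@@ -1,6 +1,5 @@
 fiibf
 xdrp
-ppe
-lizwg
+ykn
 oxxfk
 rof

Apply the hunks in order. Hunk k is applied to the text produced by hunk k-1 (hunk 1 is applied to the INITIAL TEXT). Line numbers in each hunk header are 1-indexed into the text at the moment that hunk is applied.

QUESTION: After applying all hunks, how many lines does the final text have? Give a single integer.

Answer: 5

Derivation:
Hunk 1: at line 1 remove [tycrf,xcpz] add [twql] -> 5 lines: fiibf xdrp twql oxxfk rof
Hunk 2: at line 1 remove [twql] add [plcys,kljxo,bfdb] -> 7 lines: fiibf xdrp plcys kljxo bfdb oxxfk rof
Hunk 3: at line 2 remove [kljxo,bfdb] add [vgul] -> 6 lines: fiibf xdrp plcys vgul oxxfk rof
Hunk 4: at line 1 remove [plcys,vgul] add [ppe,lizwg] -> 6 lines: fiibf xdrp ppe lizwg oxxfk rof
Hunk 5: at line 1 remove [ppe,lizwg] add [ykn] -> 5 lines: fiibf xdrp ykn oxxfk rof
Final line count: 5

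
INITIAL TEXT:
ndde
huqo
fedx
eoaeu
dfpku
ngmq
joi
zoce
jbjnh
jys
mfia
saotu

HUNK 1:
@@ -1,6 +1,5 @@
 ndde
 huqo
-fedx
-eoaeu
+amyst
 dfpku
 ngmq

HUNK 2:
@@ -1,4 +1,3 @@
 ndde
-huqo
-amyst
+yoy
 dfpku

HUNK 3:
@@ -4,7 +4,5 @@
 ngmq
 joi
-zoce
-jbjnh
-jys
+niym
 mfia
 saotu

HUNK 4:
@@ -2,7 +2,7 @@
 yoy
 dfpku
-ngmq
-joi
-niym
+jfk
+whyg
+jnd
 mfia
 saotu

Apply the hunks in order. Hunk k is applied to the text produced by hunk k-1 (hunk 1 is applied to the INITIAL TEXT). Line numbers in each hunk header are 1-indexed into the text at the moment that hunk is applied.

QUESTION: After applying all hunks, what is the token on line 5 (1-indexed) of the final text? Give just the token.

Answer: whyg

Derivation:
Hunk 1: at line 1 remove [fedx,eoaeu] add [amyst] -> 11 lines: ndde huqo amyst dfpku ngmq joi zoce jbjnh jys mfia saotu
Hunk 2: at line 1 remove [huqo,amyst] add [yoy] -> 10 lines: ndde yoy dfpku ngmq joi zoce jbjnh jys mfia saotu
Hunk 3: at line 4 remove [zoce,jbjnh,jys] add [niym] -> 8 lines: ndde yoy dfpku ngmq joi niym mfia saotu
Hunk 4: at line 2 remove [ngmq,joi,niym] add [jfk,whyg,jnd] -> 8 lines: ndde yoy dfpku jfk whyg jnd mfia saotu
Final line 5: whyg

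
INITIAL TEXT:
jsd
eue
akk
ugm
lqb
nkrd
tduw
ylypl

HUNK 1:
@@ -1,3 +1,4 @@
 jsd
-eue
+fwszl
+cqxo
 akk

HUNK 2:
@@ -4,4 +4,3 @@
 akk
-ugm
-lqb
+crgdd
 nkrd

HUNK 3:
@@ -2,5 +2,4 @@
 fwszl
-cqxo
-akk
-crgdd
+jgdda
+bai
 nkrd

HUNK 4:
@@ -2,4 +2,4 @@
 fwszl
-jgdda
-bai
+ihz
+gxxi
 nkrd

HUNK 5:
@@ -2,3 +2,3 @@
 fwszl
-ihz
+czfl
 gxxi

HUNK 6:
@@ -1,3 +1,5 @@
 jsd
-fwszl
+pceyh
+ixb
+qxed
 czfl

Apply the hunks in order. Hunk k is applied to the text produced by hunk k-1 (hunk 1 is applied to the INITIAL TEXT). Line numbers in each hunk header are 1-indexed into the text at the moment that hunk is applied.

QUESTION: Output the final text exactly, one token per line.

Answer: jsd
pceyh
ixb
qxed
czfl
gxxi
nkrd
tduw
ylypl

Derivation:
Hunk 1: at line 1 remove [eue] add [fwszl,cqxo] -> 9 lines: jsd fwszl cqxo akk ugm lqb nkrd tduw ylypl
Hunk 2: at line 4 remove [ugm,lqb] add [crgdd] -> 8 lines: jsd fwszl cqxo akk crgdd nkrd tduw ylypl
Hunk 3: at line 2 remove [cqxo,akk,crgdd] add [jgdda,bai] -> 7 lines: jsd fwszl jgdda bai nkrd tduw ylypl
Hunk 4: at line 2 remove [jgdda,bai] add [ihz,gxxi] -> 7 lines: jsd fwszl ihz gxxi nkrd tduw ylypl
Hunk 5: at line 2 remove [ihz] add [czfl] -> 7 lines: jsd fwszl czfl gxxi nkrd tduw ylypl
Hunk 6: at line 1 remove [fwszl] add [pceyh,ixb,qxed] -> 9 lines: jsd pceyh ixb qxed czfl gxxi nkrd tduw ylypl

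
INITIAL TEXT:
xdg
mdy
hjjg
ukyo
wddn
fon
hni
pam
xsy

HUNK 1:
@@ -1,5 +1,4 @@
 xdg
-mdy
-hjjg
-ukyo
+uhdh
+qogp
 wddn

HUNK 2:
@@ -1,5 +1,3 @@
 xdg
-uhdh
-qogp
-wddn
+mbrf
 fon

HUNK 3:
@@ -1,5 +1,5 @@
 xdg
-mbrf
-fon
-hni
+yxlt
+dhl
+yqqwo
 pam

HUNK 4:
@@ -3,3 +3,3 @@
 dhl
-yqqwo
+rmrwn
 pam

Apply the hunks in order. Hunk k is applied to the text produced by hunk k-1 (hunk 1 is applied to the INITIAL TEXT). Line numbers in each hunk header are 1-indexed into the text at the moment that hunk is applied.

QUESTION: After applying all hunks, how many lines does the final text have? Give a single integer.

Hunk 1: at line 1 remove [mdy,hjjg,ukyo] add [uhdh,qogp] -> 8 lines: xdg uhdh qogp wddn fon hni pam xsy
Hunk 2: at line 1 remove [uhdh,qogp,wddn] add [mbrf] -> 6 lines: xdg mbrf fon hni pam xsy
Hunk 3: at line 1 remove [mbrf,fon,hni] add [yxlt,dhl,yqqwo] -> 6 lines: xdg yxlt dhl yqqwo pam xsy
Hunk 4: at line 3 remove [yqqwo] add [rmrwn] -> 6 lines: xdg yxlt dhl rmrwn pam xsy
Final line count: 6

Answer: 6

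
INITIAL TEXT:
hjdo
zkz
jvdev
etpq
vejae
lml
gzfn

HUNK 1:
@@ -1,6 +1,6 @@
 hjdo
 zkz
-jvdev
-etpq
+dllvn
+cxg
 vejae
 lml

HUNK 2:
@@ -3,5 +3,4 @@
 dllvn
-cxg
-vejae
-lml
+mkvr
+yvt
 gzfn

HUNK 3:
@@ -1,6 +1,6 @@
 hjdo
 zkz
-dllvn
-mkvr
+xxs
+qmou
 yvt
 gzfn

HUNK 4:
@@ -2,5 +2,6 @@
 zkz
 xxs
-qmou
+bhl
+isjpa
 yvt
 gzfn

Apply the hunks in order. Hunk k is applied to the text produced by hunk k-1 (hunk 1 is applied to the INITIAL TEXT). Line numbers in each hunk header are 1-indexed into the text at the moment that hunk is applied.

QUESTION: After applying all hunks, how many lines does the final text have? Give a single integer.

Answer: 7

Derivation:
Hunk 1: at line 1 remove [jvdev,etpq] add [dllvn,cxg] -> 7 lines: hjdo zkz dllvn cxg vejae lml gzfn
Hunk 2: at line 3 remove [cxg,vejae,lml] add [mkvr,yvt] -> 6 lines: hjdo zkz dllvn mkvr yvt gzfn
Hunk 3: at line 1 remove [dllvn,mkvr] add [xxs,qmou] -> 6 lines: hjdo zkz xxs qmou yvt gzfn
Hunk 4: at line 2 remove [qmou] add [bhl,isjpa] -> 7 lines: hjdo zkz xxs bhl isjpa yvt gzfn
Final line count: 7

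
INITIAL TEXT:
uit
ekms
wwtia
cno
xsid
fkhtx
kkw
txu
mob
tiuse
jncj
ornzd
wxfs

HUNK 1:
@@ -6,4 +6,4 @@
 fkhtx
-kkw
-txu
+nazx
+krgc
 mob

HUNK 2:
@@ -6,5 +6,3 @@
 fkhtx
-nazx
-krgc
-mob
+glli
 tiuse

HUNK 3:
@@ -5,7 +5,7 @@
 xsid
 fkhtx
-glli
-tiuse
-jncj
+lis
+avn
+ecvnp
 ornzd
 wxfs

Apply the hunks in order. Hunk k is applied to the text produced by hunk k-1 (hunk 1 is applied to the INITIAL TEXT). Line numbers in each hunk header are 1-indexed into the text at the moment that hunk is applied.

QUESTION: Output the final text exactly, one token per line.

Hunk 1: at line 6 remove [kkw,txu] add [nazx,krgc] -> 13 lines: uit ekms wwtia cno xsid fkhtx nazx krgc mob tiuse jncj ornzd wxfs
Hunk 2: at line 6 remove [nazx,krgc,mob] add [glli] -> 11 lines: uit ekms wwtia cno xsid fkhtx glli tiuse jncj ornzd wxfs
Hunk 3: at line 5 remove [glli,tiuse,jncj] add [lis,avn,ecvnp] -> 11 lines: uit ekms wwtia cno xsid fkhtx lis avn ecvnp ornzd wxfs

Answer: uit
ekms
wwtia
cno
xsid
fkhtx
lis
avn
ecvnp
ornzd
wxfs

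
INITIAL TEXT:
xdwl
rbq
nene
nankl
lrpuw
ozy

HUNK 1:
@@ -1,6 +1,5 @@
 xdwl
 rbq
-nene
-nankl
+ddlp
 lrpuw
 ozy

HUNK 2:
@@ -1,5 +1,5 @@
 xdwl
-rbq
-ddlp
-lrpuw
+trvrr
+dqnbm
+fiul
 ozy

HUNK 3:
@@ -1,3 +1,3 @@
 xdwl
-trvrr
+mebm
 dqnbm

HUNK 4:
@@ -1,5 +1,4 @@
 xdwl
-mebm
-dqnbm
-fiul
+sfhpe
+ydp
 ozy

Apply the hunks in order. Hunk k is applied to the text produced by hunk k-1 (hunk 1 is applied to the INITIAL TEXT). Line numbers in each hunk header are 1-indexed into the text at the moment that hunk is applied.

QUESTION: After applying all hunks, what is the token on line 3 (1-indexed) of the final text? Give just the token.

Hunk 1: at line 1 remove [nene,nankl] add [ddlp] -> 5 lines: xdwl rbq ddlp lrpuw ozy
Hunk 2: at line 1 remove [rbq,ddlp,lrpuw] add [trvrr,dqnbm,fiul] -> 5 lines: xdwl trvrr dqnbm fiul ozy
Hunk 3: at line 1 remove [trvrr] add [mebm] -> 5 lines: xdwl mebm dqnbm fiul ozy
Hunk 4: at line 1 remove [mebm,dqnbm,fiul] add [sfhpe,ydp] -> 4 lines: xdwl sfhpe ydp ozy
Final line 3: ydp

Answer: ydp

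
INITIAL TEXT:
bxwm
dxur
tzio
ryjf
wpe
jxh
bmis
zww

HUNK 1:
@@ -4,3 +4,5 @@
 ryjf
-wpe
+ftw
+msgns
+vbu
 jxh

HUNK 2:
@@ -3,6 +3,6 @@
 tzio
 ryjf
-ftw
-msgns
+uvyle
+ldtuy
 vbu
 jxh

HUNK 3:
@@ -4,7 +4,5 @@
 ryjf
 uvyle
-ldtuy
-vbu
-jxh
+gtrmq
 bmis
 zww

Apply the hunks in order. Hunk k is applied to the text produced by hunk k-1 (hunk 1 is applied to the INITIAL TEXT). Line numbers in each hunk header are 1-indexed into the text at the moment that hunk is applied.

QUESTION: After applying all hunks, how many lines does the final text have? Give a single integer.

Hunk 1: at line 4 remove [wpe] add [ftw,msgns,vbu] -> 10 lines: bxwm dxur tzio ryjf ftw msgns vbu jxh bmis zww
Hunk 2: at line 3 remove [ftw,msgns] add [uvyle,ldtuy] -> 10 lines: bxwm dxur tzio ryjf uvyle ldtuy vbu jxh bmis zww
Hunk 3: at line 4 remove [ldtuy,vbu,jxh] add [gtrmq] -> 8 lines: bxwm dxur tzio ryjf uvyle gtrmq bmis zww
Final line count: 8

Answer: 8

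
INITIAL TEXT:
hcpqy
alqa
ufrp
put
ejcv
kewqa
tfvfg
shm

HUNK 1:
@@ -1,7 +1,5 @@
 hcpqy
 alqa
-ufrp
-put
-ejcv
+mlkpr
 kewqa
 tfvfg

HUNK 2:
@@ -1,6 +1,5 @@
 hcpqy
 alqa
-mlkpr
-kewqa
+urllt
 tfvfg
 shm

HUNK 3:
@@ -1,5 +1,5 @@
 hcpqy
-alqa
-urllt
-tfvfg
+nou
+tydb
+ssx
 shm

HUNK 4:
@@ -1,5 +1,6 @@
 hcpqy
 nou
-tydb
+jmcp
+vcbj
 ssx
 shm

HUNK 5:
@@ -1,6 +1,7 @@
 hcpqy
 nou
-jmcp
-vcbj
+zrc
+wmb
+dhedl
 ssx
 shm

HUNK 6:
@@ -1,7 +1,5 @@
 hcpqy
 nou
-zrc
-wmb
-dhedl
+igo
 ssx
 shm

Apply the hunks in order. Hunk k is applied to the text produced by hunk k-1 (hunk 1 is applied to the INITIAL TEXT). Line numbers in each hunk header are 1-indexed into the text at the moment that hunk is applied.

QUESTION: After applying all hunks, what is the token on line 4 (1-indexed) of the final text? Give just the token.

Answer: ssx

Derivation:
Hunk 1: at line 1 remove [ufrp,put,ejcv] add [mlkpr] -> 6 lines: hcpqy alqa mlkpr kewqa tfvfg shm
Hunk 2: at line 1 remove [mlkpr,kewqa] add [urllt] -> 5 lines: hcpqy alqa urllt tfvfg shm
Hunk 3: at line 1 remove [alqa,urllt,tfvfg] add [nou,tydb,ssx] -> 5 lines: hcpqy nou tydb ssx shm
Hunk 4: at line 1 remove [tydb] add [jmcp,vcbj] -> 6 lines: hcpqy nou jmcp vcbj ssx shm
Hunk 5: at line 1 remove [jmcp,vcbj] add [zrc,wmb,dhedl] -> 7 lines: hcpqy nou zrc wmb dhedl ssx shm
Hunk 6: at line 1 remove [zrc,wmb,dhedl] add [igo] -> 5 lines: hcpqy nou igo ssx shm
Final line 4: ssx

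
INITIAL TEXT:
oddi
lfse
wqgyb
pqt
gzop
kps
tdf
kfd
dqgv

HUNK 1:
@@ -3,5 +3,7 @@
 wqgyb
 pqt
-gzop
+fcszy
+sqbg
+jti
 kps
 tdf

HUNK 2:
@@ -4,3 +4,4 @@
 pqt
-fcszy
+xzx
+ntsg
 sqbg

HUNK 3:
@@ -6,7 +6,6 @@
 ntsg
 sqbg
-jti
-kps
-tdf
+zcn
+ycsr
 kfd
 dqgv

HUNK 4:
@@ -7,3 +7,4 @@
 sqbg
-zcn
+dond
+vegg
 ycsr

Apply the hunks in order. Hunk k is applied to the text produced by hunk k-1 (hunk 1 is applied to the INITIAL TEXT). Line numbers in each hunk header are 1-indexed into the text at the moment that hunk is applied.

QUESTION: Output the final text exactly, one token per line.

Answer: oddi
lfse
wqgyb
pqt
xzx
ntsg
sqbg
dond
vegg
ycsr
kfd
dqgv

Derivation:
Hunk 1: at line 3 remove [gzop] add [fcszy,sqbg,jti] -> 11 lines: oddi lfse wqgyb pqt fcszy sqbg jti kps tdf kfd dqgv
Hunk 2: at line 4 remove [fcszy] add [xzx,ntsg] -> 12 lines: oddi lfse wqgyb pqt xzx ntsg sqbg jti kps tdf kfd dqgv
Hunk 3: at line 6 remove [jti,kps,tdf] add [zcn,ycsr] -> 11 lines: oddi lfse wqgyb pqt xzx ntsg sqbg zcn ycsr kfd dqgv
Hunk 4: at line 7 remove [zcn] add [dond,vegg] -> 12 lines: oddi lfse wqgyb pqt xzx ntsg sqbg dond vegg ycsr kfd dqgv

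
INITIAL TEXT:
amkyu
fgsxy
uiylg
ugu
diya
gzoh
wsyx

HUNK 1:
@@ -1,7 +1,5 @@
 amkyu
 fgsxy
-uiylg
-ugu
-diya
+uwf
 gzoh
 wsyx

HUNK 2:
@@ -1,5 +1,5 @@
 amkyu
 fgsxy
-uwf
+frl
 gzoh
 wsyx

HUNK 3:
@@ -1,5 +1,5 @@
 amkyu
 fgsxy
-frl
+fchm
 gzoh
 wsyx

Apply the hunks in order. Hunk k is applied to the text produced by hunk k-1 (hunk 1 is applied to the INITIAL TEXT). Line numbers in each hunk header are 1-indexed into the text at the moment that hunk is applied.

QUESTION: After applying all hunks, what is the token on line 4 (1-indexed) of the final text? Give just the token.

Hunk 1: at line 1 remove [uiylg,ugu,diya] add [uwf] -> 5 lines: amkyu fgsxy uwf gzoh wsyx
Hunk 2: at line 1 remove [uwf] add [frl] -> 5 lines: amkyu fgsxy frl gzoh wsyx
Hunk 3: at line 1 remove [frl] add [fchm] -> 5 lines: amkyu fgsxy fchm gzoh wsyx
Final line 4: gzoh

Answer: gzoh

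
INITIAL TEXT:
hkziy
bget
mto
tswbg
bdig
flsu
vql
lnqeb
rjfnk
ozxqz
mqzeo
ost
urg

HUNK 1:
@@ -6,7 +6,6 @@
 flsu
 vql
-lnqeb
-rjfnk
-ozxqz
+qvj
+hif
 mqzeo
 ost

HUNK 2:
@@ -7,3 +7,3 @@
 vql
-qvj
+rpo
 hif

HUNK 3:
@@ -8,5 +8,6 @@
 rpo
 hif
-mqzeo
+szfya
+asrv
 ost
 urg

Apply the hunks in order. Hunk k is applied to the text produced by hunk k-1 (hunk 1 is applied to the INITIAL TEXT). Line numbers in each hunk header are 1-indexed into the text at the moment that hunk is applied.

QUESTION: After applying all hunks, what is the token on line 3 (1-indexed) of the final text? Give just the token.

Answer: mto

Derivation:
Hunk 1: at line 6 remove [lnqeb,rjfnk,ozxqz] add [qvj,hif] -> 12 lines: hkziy bget mto tswbg bdig flsu vql qvj hif mqzeo ost urg
Hunk 2: at line 7 remove [qvj] add [rpo] -> 12 lines: hkziy bget mto tswbg bdig flsu vql rpo hif mqzeo ost urg
Hunk 3: at line 8 remove [mqzeo] add [szfya,asrv] -> 13 lines: hkziy bget mto tswbg bdig flsu vql rpo hif szfya asrv ost urg
Final line 3: mto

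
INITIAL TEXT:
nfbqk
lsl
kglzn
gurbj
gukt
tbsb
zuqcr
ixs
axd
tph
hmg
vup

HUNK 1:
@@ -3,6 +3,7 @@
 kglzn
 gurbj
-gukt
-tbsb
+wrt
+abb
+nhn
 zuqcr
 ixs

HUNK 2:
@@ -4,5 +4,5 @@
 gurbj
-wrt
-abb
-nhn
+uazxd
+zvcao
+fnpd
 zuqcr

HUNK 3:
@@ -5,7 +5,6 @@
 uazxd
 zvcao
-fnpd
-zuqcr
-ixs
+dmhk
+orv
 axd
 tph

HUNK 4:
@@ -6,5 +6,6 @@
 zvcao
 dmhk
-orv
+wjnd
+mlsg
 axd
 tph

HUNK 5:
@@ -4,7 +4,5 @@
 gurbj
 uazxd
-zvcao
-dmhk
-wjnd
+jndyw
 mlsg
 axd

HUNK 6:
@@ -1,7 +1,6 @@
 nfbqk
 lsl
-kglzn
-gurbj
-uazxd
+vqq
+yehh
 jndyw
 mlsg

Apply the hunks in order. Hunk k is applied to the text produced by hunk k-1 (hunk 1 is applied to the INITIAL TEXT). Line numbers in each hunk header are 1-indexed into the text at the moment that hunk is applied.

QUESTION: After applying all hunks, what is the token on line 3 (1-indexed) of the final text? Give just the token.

Hunk 1: at line 3 remove [gukt,tbsb] add [wrt,abb,nhn] -> 13 lines: nfbqk lsl kglzn gurbj wrt abb nhn zuqcr ixs axd tph hmg vup
Hunk 2: at line 4 remove [wrt,abb,nhn] add [uazxd,zvcao,fnpd] -> 13 lines: nfbqk lsl kglzn gurbj uazxd zvcao fnpd zuqcr ixs axd tph hmg vup
Hunk 3: at line 5 remove [fnpd,zuqcr,ixs] add [dmhk,orv] -> 12 lines: nfbqk lsl kglzn gurbj uazxd zvcao dmhk orv axd tph hmg vup
Hunk 4: at line 6 remove [orv] add [wjnd,mlsg] -> 13 lines: nfbqk lsl kglzn gurbj uazxd zvcao dmhk wjnd mlsg axd tph hmg vup
Hunk 5: at line 4 remove [zvcao,dmhk,wjnd] add [jndyw] -> 11 lines: nfbqk lsl kglzn gurbj uazxd jndyw mlsg axd tph hmg vup
Hunk 6: at line 1 remove [kglzn,gurbj,uazxd] add [vqq,yehh] -> 10 lines: nfbqk lsl vqq yehh jndyw mlsg axd tph hmg vup
Final line 3: vqq

Answer: vqq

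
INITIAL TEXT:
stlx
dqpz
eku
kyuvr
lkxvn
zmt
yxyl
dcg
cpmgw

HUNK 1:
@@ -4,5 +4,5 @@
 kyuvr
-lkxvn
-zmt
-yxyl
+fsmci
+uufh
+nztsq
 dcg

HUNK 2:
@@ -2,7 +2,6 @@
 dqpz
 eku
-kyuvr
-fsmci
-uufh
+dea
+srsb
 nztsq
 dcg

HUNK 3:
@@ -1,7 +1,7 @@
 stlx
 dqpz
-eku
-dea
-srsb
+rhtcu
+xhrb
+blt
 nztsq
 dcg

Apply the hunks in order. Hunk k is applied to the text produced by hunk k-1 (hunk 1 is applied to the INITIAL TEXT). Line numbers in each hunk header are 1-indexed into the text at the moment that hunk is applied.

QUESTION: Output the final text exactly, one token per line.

Hunk 1: at line 4 remove [lkxvn,zmt,yxyl] add [fsmci,uufh,nztsq] -> 9 lines: stlx dqpz eku kyuvr fsmci uufh nztsq dcg cpmgw
Hunk 2: at line 2 remove [kyuvr,fsmci,uufh] add [dea,srsb] -> 8 lines: stlx dqpz eku dea srsb nztsq dcg cpmgw
Hunk 3: at line 1 remove [eku,dea,srsb] add [rhtcu,xhrb,blt] -> 8 lines: stlx dqpz rhtcu xhrb blt nztsq dcg cpmgw

Answer: stlx
dqpz
rhtcu
xhrb
blt
nztsq
dcg
cpmgw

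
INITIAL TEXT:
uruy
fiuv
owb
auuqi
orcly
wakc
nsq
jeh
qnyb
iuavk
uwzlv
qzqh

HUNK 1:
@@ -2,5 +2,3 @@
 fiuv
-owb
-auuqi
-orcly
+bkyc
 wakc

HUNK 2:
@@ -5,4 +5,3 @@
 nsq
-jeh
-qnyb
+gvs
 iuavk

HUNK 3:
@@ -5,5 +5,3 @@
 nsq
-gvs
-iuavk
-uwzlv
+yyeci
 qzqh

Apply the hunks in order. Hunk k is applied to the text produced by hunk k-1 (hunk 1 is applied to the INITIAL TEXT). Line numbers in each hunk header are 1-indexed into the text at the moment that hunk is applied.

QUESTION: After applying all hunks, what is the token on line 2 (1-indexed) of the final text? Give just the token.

Hunk 1: at line 2 remove [owb,auuqi,orcly] add [bkyc] -> 10 lines: uruy fiuv bkyc wakc nsq jeh qnyb iuavk uwzlv qzqh
Hunk 2: at line 5 remove [jeh,qnyb] add [gvs] -> 9 lines: uruy fiuv bkyc wakc nsq gvs iuavk uwzlv qzqh
Hunk 3: at line 5 remove [gvs,iuavk,uwzlv] add [yyeci] -> 7 lines: uruy fiuv bkyc wakc nsq yyeci qzqh
Final line 2: fiuv

Answer: fiuv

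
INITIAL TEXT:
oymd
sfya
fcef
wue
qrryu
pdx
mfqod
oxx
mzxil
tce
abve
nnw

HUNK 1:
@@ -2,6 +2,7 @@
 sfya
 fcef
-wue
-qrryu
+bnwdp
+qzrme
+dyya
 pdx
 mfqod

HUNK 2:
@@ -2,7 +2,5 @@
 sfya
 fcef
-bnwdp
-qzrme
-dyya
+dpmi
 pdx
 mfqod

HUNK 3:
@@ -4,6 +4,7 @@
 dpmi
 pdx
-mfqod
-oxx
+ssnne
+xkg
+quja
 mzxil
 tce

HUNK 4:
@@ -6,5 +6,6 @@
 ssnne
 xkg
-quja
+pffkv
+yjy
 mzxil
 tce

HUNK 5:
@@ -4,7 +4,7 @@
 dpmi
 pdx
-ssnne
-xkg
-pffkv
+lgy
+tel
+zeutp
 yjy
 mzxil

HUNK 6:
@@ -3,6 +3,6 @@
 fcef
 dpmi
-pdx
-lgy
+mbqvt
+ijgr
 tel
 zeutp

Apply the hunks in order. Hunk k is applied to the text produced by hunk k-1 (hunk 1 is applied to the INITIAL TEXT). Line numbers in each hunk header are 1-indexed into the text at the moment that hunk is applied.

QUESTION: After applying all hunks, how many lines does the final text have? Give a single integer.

Answer: 13

Derivation:
Hunk 1: at line 2 remove [wue,qrryu] add [bnwdp,qzrme,dyya] -> 13 lines: oymd sfya fcef bnwdp qzrme dyya pdx mfqod oxx mzxil tce abve nnw
Hunk 2: at line 2 remove [bnwdp,qzrme,dyya] add [dpmi] -> 11 lines: oymd sfya fcef dpmi pdx mfqod oxx mzxil tce abve nnw
Hunk 3: at line 4 remove [mfqod,oxx] add [ssnne,xkg,quja] -> 12 lines: oymd sfya fcef dpmi pdx ssnne xkg quja mzxil tce abve nnw
Hunk 4: at line 6 remove [quja] add [pffkv,yjy] -> 13 lines: oymd sfya fcef dpmi pdx ssnne xkg pffkv yjy mzxil tce abve nnw
Hunk 5: at line 4 remove [ssnne,xkg,pffkv] add [lgy,tel,zeutp] -> 13 lines: oymd sfya fcef dpmi pdx lgy tel zeutp yjy mzxil tce abve nnw
Hunk 6: at line 3 remove [pdx,lgy] add [mbqvt,ijgr] -> 13 lines: oymd sfya fcef dpmi mbqvt ijgr tel zeutp yjy mzxil tce abve nnw
Final line count: 13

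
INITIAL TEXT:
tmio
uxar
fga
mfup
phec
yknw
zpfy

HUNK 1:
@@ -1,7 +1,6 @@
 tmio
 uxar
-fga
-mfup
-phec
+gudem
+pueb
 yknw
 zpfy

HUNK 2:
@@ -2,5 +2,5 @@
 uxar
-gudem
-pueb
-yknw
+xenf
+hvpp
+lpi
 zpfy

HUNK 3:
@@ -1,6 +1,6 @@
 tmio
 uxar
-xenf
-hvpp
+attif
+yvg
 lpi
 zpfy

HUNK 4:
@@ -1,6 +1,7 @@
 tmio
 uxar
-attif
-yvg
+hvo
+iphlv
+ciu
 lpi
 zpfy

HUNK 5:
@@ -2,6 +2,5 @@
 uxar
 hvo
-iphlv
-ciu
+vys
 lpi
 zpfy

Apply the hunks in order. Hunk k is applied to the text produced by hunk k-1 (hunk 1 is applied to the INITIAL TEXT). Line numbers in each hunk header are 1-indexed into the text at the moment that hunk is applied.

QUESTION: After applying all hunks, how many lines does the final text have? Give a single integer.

Answer: 6

Derivation:
Hunk 1: at line 1 remove [fga,mfup,phec] add [gudem,pueb] -> 6 lines: tmio uxar gudem pueb yknw zpfy
Hunk 2: at line 2 remove [gudem,pueb,yknw] add [xenf,hvpp,lpi] -> 6 lines: tmio uxar xenf hvpp lpi zpfy
Hunk 3: at line 1 remove [xenf,hvpp] add [attif,yvg] -> 6 lines: tmio uxar attif yvg lpi zpfy
Hunk 4: at line 1 remove [attif,yvg] add [hvo,iphlv,ciu] -> 7 lines: tmio uxar hvo iphlv ciu lpi zpfy
Hunk 5: at line 2 remove [iphlv,ciu] add [vys] -> 6 lines: tmio uxar hvo vys lpi zpfy
Final line count: 6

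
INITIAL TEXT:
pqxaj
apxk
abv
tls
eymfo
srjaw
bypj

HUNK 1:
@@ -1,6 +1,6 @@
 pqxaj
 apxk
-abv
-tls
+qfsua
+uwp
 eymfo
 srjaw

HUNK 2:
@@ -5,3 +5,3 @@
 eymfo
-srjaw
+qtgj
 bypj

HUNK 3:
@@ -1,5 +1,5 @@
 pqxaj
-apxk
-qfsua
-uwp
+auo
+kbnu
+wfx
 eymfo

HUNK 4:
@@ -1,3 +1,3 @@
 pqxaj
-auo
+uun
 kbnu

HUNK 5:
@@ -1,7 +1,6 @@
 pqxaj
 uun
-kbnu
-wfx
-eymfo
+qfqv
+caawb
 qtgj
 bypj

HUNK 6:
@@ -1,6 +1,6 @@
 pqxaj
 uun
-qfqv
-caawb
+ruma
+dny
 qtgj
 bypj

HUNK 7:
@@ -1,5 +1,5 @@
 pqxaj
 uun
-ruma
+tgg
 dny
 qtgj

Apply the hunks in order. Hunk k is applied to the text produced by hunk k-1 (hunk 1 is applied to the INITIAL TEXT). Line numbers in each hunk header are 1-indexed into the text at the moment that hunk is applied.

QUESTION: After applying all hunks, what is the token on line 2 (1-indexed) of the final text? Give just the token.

Hunk 1: at line 1 remove [abv,tls] add [qfsua,uwp] -> 7 lines: pqxaj apxk qfsua uwp eymfo srjaw bypj
Hunk 2: at line 5 remove [srjaw] add [qtgj] -> 7 lines: pqxaj apxk qfsua uwp eymfo qtgj bypj
Hunk 3: at line 1 remove [apxk,qfsua,uwp] add [auo,kbnu,wfx] -> 7 lines: pqxaj auo kbnu wfx eymfo qtgj bypj
Hunk 4: at line 1 remove [auo] add [uun] -> 7 lines: pqxaj uun kbnu wfx eymfo qtgj bypj
Hunk 5: at line 1 remove [kbnu,wfx,eymfo] add [qfqv,caawb] -> 6 lines: pqxaj uun qfqv caawb qtgj bypj
Hunk 6: at line 1 remove [qfqv,caawb] add [ruma,dny] -> 6 lines: pqxaj uun ruma dny qtgj bypj
Hunk 7: at line 1 remove [ruma] add [tgg] -> 6 lines: pqxaj uun tgg dny qtgj bypj
Final line 2: uun

Answer: uun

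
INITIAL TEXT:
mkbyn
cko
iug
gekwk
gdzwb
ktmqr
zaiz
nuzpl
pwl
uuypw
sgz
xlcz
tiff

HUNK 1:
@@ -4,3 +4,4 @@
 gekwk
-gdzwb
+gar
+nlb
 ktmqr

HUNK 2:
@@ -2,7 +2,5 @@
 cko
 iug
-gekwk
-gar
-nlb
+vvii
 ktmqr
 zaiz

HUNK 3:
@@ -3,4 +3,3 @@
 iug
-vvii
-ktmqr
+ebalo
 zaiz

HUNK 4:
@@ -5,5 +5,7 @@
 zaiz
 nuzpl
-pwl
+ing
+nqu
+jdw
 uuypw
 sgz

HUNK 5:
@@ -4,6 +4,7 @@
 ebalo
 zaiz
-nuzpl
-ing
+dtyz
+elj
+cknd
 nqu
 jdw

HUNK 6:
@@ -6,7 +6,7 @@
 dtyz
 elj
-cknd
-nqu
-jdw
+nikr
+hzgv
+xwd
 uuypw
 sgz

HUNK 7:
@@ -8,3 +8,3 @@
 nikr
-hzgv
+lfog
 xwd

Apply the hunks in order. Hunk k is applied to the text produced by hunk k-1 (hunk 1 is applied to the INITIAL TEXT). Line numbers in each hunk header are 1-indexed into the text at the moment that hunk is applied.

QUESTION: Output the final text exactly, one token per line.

Answer: mkbyn
cko
iug
ebalo
zaiz
dtyz
elj
nikr
lfog
xwd
uuypw
sgz
xlcz
tiff

Derivation:
Hunk 1: at line 4 remove [gdzwb] add [gar,nlb] -> 14 lines: mkbyn cko iug gekwk gar nlb ktmqr zaiz nuzpl pwl uuypw sgz xlcz tiff
Hunk 2: at line 2 remove [gekwk,gar,nlb] add [vvii] -> 12 lines: mkbyn cko iug vvii ktmqr zaiz nuzpl pwl uuypw sgz xlcz tiff
Hunk 3: at line 3 remove [vvii,ktmqr] add [ebalo] -> 11 lines: mkbyn cko iug ebalo zaiz nuzpl pwl uuypw sgz xlcz tiff
Hunk 4: at line 5 remove [pwl] add [ing,nqu,jdw] -> 13 lines: mkbyn cko iug ebalo zaiz nuzpl ing nqu jdw uuypw sgz xlcz tiff
Hunk 5: at line 4 remove [nuzpl,ing] add [dtyz,elj,cknd] -> 14 lines: mkbyn cko iug ebalo zaiz dtyz elj cknd nqu jdw uuypw sgz xlcz tiff
Hunk 6: at line 6 remove [cknd,nqu,jdw] add [nikr,hzgv,xwd] -> 14 lines: mkbyn cko iug ebalo zaiz dtyz elj nikr hzgv xwd uuypw sgz xlcz tiff
Hunk 7: at line 8 remove [hzgv] add [lfog] -> 14 lines: mkbyn cko iug ebalo zaiz dtyz elj nikr lfog xwd uuypw sgz xlcz tiff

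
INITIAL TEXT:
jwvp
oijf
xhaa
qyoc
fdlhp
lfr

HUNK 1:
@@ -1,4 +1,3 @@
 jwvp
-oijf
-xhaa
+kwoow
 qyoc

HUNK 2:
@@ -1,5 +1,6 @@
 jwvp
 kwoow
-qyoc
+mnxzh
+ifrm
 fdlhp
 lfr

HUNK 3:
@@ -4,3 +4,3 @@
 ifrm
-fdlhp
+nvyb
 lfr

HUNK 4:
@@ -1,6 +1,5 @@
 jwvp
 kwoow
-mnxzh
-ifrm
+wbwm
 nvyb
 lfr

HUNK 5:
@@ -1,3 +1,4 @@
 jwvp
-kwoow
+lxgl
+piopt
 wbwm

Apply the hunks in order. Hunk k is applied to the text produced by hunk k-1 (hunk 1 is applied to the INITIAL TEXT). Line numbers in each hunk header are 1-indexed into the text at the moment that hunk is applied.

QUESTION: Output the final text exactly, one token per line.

Answer: jwvp
lxgl
piopt
wbwm
nvyb
lfr

Derivation:
Hunk 1: at line 1 remove [oijf,xhaa] add [kwoow] -> 5 lines: jwvp kwoow qyoc fdlhp lfr
Hunk 2: at line 1 remove [qyoc] add [mnxzh,ifrm] -> 6 lines: jwvp kwoow mnxzh ifrm fdlhp lfr
Hunk 3: at line 4 remove [fdlhp] add [nvyb] -> 6 lines: jwvp kwoow mnxzh ifrm nvyb lfr
Hunk 4: at line 1 remove [mnxzh,ifrm] add [wbwm] -> 5 lines: jwvp kwoow wbwm nvyb lfr
Hunk 5: at line 1 remove [kwoow] add [lxgl,piopt] -> 6 lines: jwvp lxgl piopt wbwm nvyb lfr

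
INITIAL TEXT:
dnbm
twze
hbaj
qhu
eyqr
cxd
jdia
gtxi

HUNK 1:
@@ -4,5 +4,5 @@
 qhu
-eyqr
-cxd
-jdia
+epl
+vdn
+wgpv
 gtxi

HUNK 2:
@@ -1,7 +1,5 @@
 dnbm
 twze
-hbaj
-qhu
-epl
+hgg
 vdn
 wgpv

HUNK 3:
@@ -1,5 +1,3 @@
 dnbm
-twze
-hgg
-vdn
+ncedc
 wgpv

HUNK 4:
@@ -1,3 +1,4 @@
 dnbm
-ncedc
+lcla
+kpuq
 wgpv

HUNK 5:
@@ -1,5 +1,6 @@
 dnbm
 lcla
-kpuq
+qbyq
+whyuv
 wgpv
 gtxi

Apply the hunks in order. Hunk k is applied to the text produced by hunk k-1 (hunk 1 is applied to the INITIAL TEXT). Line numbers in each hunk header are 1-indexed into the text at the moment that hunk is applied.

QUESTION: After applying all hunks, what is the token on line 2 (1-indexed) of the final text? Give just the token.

Answer: lcla

Derivation:
Hunk 1: at line 4 remove [eyqr,cxd,jdia] add [epl,vdn,wgpv] -> 8 lines: dnbm twze hbaj qhu epl vdn wgpv gtxi
Hunk 2: at line 1 remove [hbaj,qhu,epl] add [hgg] -> 6 lines: dnbm twze hgg vdn wgpv gtxi
Hunk 3: at line 1 remove [twze,hgg,vdn] add [ncedc] -> 4 lines: dnbm ncedc wgpv gtxi
Hunk 4: at line 1 remove [ncedc] add [lcla,kpuq] -> 5 lines: dnbm lcla kpuq wgpv gtxi
Hunk 5: at line 1 remove [kpuq] add [qbyq,whyuv] -> 6 lines: dnbm lcla qbyq whyuv wgpv gtxi
Final line 2: lcla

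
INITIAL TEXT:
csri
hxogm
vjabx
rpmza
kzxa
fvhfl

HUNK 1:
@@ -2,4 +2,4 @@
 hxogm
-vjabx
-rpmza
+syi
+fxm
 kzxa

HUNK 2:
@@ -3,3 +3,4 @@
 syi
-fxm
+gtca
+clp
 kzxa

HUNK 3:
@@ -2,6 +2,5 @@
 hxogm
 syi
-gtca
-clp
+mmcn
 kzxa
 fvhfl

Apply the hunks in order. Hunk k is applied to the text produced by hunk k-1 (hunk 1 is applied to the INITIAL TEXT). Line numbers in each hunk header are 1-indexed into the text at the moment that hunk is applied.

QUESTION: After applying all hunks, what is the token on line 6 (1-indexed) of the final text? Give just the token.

Answer: fvhfl

Derivation:
Hunk 1: at line 2 remove [vjabx,rpmza] add [syi,fxm] -> 6 lines: csri hxogm syi fxm kzxa fvhfl
Hunk 2: at line 3 remove [fxm] add [gtca,clp] -> 7 lines: csri hxogm syi gtca clp kzxa fvhfl
Hunk 3: at line 2 remove [gtca,clp] add [mmcn] -> 6 lines: csri hxogm syi mmcn kzxa fvhfl
Final line 6: fvhfl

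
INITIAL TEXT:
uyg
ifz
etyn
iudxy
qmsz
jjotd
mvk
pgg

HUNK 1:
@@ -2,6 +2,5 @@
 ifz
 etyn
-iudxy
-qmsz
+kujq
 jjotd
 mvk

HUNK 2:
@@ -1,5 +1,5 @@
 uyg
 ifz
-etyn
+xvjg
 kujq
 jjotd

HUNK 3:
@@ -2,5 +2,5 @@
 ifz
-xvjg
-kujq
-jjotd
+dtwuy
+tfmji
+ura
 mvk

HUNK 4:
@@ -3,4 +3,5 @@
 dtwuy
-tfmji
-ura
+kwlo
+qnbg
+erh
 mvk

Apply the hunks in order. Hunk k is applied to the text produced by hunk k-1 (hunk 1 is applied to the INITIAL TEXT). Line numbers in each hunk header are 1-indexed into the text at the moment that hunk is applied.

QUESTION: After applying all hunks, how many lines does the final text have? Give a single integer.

Answer: 8

Derivation:
Hunk 1: at line 2 remove [iudxy,qmsz] add [kujq] -> 7 lines: uyg ifz etyn kujq jjotd mvk pgg
Hunk 2: at line 1 remove [etyn] add [xvjg] -> 7 lines: uyg ifz xvjg kujq jjotd mvk pgg
Hunk 3: at line 2 remove [xvjg,kujq,jjotd] add [dtwuy,tfmji,ura] -> 7 lines: uyg ifz dtwuy tfmji ura mvk pgg
Hunk 4: at line 3 remove [tfmji,ura] add [kwlo,qnbg,erh] -> 8 lines: uyg ifz dtwuy kwlo qnbg erh mvk pgg
Final line count: 8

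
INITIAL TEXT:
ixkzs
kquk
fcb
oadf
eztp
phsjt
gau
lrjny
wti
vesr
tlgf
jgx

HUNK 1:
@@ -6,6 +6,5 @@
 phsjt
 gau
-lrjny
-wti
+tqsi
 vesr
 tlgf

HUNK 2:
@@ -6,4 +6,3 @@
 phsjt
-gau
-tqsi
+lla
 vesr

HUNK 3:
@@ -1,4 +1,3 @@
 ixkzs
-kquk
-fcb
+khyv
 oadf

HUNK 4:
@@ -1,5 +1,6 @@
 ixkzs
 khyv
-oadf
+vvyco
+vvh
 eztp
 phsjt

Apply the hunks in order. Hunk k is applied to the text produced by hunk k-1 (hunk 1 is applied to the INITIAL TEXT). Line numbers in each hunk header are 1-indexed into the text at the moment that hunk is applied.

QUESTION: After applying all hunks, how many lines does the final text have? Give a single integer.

Hunk 1: at line 6 remove [lrjny,wti] add [tqsi] -> 11 lines: ixkzs kquk fcb oadf eztp phsjt gau tqsi vesr tlgf jgx
Hunk 2: at line 6 remove [gau,tqsi] add [lla] -> 10 lines: ixkzs kquk fcb oadf eztp phsjt lla vesr tlgf jgx
Hunk 3: at line 1 remove [kquk,fcb] add [khyv] -> 9 lines: ixkzs khyv oadf eztp phsjt lla vesr tlgf jgx
Hunk 4: at line 1 remove [oadf] add [vvyco,vvh] -> 10 lines: ixkzs khyv vvyco vvh eztp phsjt lla vesr tlgf jgx
Final line count: 10

Answer: 10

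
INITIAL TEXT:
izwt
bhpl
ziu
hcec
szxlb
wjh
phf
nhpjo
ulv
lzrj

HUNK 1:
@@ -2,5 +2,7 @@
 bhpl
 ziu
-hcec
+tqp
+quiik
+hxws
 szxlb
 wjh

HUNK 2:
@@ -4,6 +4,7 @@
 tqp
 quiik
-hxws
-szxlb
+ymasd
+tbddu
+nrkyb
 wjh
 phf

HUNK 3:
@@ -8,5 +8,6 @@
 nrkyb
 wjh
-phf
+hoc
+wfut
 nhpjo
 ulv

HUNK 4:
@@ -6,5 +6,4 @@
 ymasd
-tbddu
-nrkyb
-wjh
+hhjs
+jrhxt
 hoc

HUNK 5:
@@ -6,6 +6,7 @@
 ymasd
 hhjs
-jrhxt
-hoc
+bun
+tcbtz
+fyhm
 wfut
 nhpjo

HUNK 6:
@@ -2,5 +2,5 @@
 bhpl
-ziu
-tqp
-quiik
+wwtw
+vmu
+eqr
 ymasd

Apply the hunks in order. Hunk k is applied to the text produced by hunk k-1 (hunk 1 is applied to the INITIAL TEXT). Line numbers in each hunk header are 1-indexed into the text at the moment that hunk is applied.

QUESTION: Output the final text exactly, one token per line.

Answer: izwt
bhpl
wwtw
vmu
eqr
ymasd
hhjs
bun
tcbtz
fyhm
wfut
nhpjo
ulv
lzrj

Derivation:
Hunk 1: at line 2 remove [hcec] add [tqp,quiik,hxws] -> 12 lines: izwt bhpl ziu tqp quiik hxws szxlb wjh phf nhpjo ulv lzrj
Hunk 2: at line 4 remove [hxws,szxlb] add [ymasd,tbddu,nrkyb] -> 13 lines: izwt bhpl ziu tqp quiik ymasd tbddu nrkyb wjh phf nhpjo ulv lzrj
Hunk 3: at line 8 remove [phf] add [hoc,wfut] -> 14 lines: izwt bhpl ziu tqp quiik ymasd tbddu nrkyb wjh hoc wfut nhpjo ulv lzrj
Hunk 4: at line 6 remove [tbddu,nrkyb,wjh] add [hhjs,jrhxt] -> 13 lines: izwt bhpl ziu tqp quiik ymasd hhjs jrhxt hoc wfut nhpjo ulv lzrj
Hunk 5: at line 6 remove [jrhxt,hoc] add [bun,tcbtz,fyhm] -> 14 lines: izwt bhpl ziu tqp quiik ymasd hhjs bun tcbtz fyhm wfut nhpjo ulv lzrj
Hunk 6: at line 2 remove [ziu,tqp,quiik] add [wwtw,vmu,eqr] -> 14 lines: izwt bhpl wwtw vmu eqr ymasd hhjs bun tcbtz fyhm wfut nhpjo ulv lzrj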